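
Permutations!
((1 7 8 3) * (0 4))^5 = ((0 4)(1 7 8 3))^5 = (0 4)(1 7 8 3)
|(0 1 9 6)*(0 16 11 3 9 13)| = 15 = |(0 1 13)(3 9 6 16 11)|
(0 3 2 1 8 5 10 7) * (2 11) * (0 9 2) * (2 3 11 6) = (0 11)(1 8 5 10 7 9 3 6 2) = [11, 8, 1, 6, 4, 10, 2, 9, 5, 3, 7, 0]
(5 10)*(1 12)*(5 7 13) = (1 12)(5 10 7 13) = [0, 12, 2, 3, 4, 10, 6, 13, 8, 9, 7, 11, 1, 5]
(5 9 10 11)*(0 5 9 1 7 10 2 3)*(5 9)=(0 9 2 3)(1 7 10 11 5)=[9, 7, 3, 0, 4, 1, 6, 10, 8, 2, 11, 5]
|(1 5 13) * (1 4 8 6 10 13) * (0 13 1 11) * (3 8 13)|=|(0 3 8 6 10 1 5 11)(4 13)|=8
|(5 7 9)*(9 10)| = 4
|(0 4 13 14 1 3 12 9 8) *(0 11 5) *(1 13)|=|(0 4 1 3 12 9 8 11 5)(13 14)|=18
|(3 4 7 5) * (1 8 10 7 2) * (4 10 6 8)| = |(1 4 2)(3 10 7 5)(6 8)| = 12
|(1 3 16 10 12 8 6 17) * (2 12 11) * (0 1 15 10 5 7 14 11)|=|(0 1 3 16 5 7 14 11 2 12 8 6 17 15 10)|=15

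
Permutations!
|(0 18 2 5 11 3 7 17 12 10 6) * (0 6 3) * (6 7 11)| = 11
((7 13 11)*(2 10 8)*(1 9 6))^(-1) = ((1 9 6)(2 10 8)(7 13 11))^(-1) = (1 6 9)(2 8 10)(7 11 13)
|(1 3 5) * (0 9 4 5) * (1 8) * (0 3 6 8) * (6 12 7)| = 20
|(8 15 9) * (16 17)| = |(8 15 9)(16 17)| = 6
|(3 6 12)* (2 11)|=|(2 11)(3 6 12)|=6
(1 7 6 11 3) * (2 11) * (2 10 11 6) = (1 7 2 6 10 11 3) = [0, 7, 6, 1, 4, 5, 10, 2, 8, 9, 11, 3]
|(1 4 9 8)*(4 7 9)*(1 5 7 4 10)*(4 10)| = |(1 10)(5 7 9 8)| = 4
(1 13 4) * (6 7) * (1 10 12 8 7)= (1 13 4 10 12 8 7 6)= [0, 13, 2, 3, 10, 5, 1, 6, 7, 9, 12, 11, 8, 4]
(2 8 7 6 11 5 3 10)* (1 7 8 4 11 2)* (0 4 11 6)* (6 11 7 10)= [4, 10, 7, 6, 11, 3, 2, 0, 8, 9, 1, 5]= (0 4 11 5 3 6 2 7)(1 10)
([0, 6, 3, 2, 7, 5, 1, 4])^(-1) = (1 6)(2 3)(4 7)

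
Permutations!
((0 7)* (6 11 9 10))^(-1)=((0 7)(6 11 9 10))^(-1)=(0 7)(6 10 9 11)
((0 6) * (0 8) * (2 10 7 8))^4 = (0 7 2)(6 8 10)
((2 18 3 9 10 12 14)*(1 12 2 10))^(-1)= ((1 12 14 10 2 18 3 9))^(-1)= (1 9 3 18 2 10 14 12)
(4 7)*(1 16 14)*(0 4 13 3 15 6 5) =[4, 16, 2, 15, 7, 0, 5, 13, 8, 9, 10, 11, 12, 3, 1, 6, 14] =(0 4 7 13 3 15 6 5)(1 16 14)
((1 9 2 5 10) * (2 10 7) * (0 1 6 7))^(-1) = (0 5 2 7 6 10 9 1)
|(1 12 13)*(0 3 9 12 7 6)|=8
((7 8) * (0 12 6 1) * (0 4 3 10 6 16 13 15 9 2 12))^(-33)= ((1 4 3 10 6)(2 12 16 13 15 9)(7 8))^(-33)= (1 3 6 4 10)(2 13)(7 8)(9 16)(12 15)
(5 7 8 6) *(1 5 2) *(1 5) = (2 5 7 8 6) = [0, 1, 5, 3, 4, 7, 2, 8, 6]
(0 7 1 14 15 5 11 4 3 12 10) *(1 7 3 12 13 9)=[3, 14, 2, 13, 12, 11, 6, 7, 8, 1, 0, 4, 10, 9, 15, 5]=(0 3 13 9 1 14 15 5 11 4 12 10)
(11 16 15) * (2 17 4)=(2 17 4)(11 16 15)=[0, 1, 17, 3, 2, 5, 6, 7, 8, 9, 10, 16, 12, 13, 14, 11, 15, 4]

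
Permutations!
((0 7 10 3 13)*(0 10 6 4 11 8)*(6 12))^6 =(13)(0 8 11 4 6 12 7)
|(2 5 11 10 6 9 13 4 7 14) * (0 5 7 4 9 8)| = 6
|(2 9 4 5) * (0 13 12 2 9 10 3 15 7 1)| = 9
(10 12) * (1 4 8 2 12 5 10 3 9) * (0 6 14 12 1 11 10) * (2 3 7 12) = (0 6 14 2 1 4 8 3 9 11 10 5)(7 12) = [6, 4, 1, 9, 8, 0, 14, 12, 3, 11, 5, 10, 7, 13, 2]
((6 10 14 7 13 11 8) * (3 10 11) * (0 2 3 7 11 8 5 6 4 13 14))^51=(0 10 3 2)(4 14 6 13 11 8 7 5)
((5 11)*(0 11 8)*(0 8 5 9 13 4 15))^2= ((0 11 9 13 4 15))^2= (0 9 4)(11 13 15)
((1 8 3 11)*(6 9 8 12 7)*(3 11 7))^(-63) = ((1 12 3 7 6 9 8 11))^(-63) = (1 12 3 7 6 9 8 11)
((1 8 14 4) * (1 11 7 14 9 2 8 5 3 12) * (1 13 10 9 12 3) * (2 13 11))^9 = ((1 5)(2 8 12 11 7 14 4)(9 13 10))^9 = (1 5)(2 12 7 4 8 11 14)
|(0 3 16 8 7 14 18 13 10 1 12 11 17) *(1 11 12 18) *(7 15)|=13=|(0 3 16 8 15 7 14 1 18 13 10 11 17)|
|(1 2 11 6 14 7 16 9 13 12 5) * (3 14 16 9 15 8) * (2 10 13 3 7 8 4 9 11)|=10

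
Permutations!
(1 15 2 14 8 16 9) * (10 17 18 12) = (1 15 2 14 8 16 9)(10 17 18 12) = [0, 15, 14, 3, 4, 5, 6, 7, 16, 1, 17, 11, 10, 13, 8, 2, 9, 18, 12]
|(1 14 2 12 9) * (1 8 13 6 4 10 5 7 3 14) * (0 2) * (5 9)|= 42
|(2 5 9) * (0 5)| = |(0 5 9 2)| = 4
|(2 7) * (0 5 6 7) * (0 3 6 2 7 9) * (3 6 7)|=10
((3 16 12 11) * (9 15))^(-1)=((3 16 12 11)(9 15))^(-1)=(3 11 12 16)(9 15)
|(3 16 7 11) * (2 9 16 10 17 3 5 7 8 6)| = 15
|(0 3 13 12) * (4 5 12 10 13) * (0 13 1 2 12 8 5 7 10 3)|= 8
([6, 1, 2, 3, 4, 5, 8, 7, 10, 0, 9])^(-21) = [9, 1, 2, 3, 4, 5, 0, 7, 6, 10, 8]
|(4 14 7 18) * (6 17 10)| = |(4 14 7 18)(6 17 10)| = 12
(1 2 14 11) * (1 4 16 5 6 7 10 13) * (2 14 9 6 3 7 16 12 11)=(1 14 2 9 6 16 5 3 7 10 13)(4 12 11)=[0, 14, 9, 7, 12, 3, 16, 10, 8, 6, 13, 4, 11, 1, 2, 15, 5]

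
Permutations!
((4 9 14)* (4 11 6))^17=((4 9 14 11 6))^17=(4 14 6 9 11)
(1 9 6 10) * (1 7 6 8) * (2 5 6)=(1 9 8)(2 5 6 10 7)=[0, 9, 5, 3, 4, 6, 10, 2, 1, 8, 7]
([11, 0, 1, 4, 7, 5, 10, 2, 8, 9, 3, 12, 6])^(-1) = (0 1 2 7 4 3 10 6 12 11)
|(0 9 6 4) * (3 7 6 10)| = 7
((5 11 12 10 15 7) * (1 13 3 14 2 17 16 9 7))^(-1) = ((1 13 3 14 2 17 16 9 7 5 11 12 10 15))^(-1) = (1 15 10 12 11 5 7 9 16 17 2 14 3 13)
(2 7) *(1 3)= (1 3)(2 7)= [0, 3, 7, 1, 4, 5, 6, 2]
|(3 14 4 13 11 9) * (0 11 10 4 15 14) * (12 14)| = 12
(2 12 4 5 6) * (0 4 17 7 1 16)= [4, 16, 12, 3, 5, 6, 2, 1, 8, 9, 10, 11, 17, 13, 14, 15, 0, 7]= (0 4 5 6 2 12 17 7 1 16)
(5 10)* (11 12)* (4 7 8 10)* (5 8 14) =(4 7 14 5)(8 10)(11 12) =[0, 1, 2, 3, 7, 4, 6, 14, 10, 9, 8, 12, 11, 13, 5]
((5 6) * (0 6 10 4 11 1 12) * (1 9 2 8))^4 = ((0 6 5 10 4 11 9 2 8 1 12))^4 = (0 4 8 6 11 1 5 9 12 10 2)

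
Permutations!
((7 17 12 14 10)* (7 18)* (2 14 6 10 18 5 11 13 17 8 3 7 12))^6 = (2 5 18 13 6)(10 14 11 12 17)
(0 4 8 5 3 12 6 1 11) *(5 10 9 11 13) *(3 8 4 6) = (0 6 1 13 5 8 10 9 11)(3 12) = [6, 13, 2, 12, 4, 8, 1, 7, 10, 11, 9, 0, 3, 5]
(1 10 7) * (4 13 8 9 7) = (1 10 4 13 8 9 7) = [0, 10, 2, 3, 13, 5, 6, 1, 9, 7, 4, 11, 12, 8]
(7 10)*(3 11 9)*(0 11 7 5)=[11, 1, 2, 7, 4, 0, 6, 10, 8, 3, 5, 9]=(0 11 9 3 7 10 5)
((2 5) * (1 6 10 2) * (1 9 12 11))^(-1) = ((1 6 10 2 5 9 12 11))^(-1) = (1 11 12 9 5 2 10 6)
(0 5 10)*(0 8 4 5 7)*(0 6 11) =(0 7 6 11)(4 5 10 8) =[7, 1, 2, 3, 5, 10, 11, 6, 4, 9, 8, 0]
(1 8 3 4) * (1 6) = (1 8 3 4 6) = [0, 8, 2, 4, 6, 5, 1, 7, 3]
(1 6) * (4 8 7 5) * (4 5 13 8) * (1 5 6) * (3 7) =(3 7 13 8)(5 6) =[0, 1, 2, 7, 4, 6, 5, 13, 3, 9, 10, 11, 12, 8]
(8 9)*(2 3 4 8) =[0, 1, 3, 4, 8, 5, 6, 7, 9, 2] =(2 3 4 8 9)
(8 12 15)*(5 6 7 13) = (5 6 7 13)(8 12 15) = [0, 1, 2, 3, 4, 6, 7, 13, 12, 9, 10, 11, 15, 5, 14, 8]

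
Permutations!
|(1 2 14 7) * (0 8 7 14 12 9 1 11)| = |(14)(0 8 7 11)(1 2 12 9)| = 4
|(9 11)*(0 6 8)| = |(0 6 8)(9 11)| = 6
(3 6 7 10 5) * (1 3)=(1 3 6 7 10 5)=[0, 3, 2, 6, 4, 1, 7, 10, 8, 9, 5]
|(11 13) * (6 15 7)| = 6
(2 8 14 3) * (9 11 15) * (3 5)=[0, 1, 8, 2, 4, 3, 6, 7, 14, 11, 10, 15, 12, 13, 5, 9]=(2 8 14 5 3)(9 11 15)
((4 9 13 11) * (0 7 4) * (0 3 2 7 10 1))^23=(0 1 10)(2 4 13 3 7 9 11)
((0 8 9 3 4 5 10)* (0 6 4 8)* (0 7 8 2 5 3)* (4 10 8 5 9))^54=((0 7 5 8 4 3 2 9)(6 10))^54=(10)(0 2 4 5)(3 8 7 9)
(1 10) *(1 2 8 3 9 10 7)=(1 7)(2 8 3 9 10)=[0, 7, 8, 9, 4, 5, 6, 1, 3, 10, 2]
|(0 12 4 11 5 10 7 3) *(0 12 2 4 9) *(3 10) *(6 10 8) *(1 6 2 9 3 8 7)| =|(0 9)(1 6 10)(2 4 11 5 8)(3 12)| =30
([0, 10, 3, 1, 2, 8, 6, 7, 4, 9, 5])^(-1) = (1 3 2 4 8 5 10)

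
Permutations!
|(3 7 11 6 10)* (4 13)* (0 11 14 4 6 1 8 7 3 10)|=9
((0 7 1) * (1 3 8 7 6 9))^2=(0 9)(1 6)(3 7 8)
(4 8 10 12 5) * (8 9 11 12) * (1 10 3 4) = [0, 10, 2, 4, 9, 1, 6, 7, 3, 11, 8, 12, 5] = (1 10 8 3 4 9 11 12 5)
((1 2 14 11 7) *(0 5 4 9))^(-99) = ((0 5 4 9)(1 2 14 11 7))^(-99) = (0 5 4 9)(1 2 14 11 7)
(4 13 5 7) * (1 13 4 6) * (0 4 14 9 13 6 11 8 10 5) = (0 4 14 9 13)(1 6)(5 7 11 8 10) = [4, 6, 2, 3, 14, 7, 1, 11, 10, 13, 5, 8, 12, 0, 9]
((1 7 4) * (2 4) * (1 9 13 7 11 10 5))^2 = (1 10)(2 9 7 4 13)(5 11)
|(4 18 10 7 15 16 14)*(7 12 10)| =|(4 18 7 15 16 14)(10 12)| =6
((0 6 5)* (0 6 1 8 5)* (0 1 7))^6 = (1 5)(6 8)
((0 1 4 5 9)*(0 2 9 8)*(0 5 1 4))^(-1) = ((0 4 1)(2 9)(5 8))^(-1) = (0 1 4)(2 9)(5 8)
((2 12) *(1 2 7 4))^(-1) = ((1 2 12 7 4))^(-1) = (1 4 7 12 2)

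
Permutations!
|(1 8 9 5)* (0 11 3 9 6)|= 8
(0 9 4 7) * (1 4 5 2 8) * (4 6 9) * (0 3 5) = (0 4 7 3 5 2 8 1 6 9) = [4, 6, 8, 5, 7, 2, 9, 3, 1, 0]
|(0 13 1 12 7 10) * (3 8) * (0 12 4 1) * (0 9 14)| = |(0 13 9 14)(1 4)(3 8)(7 10 12)| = 12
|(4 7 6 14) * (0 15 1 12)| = |(0 15 1 12)(4 7 6 14)| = 4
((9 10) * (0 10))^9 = ((0 10 9))^9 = (10)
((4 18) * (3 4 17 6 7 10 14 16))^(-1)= ((3 4 18 17 6 7 10 14 16))^(-1)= (3 16 14 10 7 6 17 18 4)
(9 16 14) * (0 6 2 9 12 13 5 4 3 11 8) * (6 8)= [8, 1, 9, 11, 3, 4, 2, 7, 0, 16, 10, 6, 13, 5, 12, 15, 14]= (0 8)(2 9 16 14 12 13 5 4 3 11 6)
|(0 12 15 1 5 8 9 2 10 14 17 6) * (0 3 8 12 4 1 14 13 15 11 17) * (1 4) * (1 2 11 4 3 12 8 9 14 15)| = |(0 2 10 13 1 5 8 14)(3 9 11 17 6 12 4)| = 56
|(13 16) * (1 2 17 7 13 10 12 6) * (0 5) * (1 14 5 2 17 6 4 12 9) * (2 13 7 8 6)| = |(0 13 16 10 9 1 17 8 6 14 5)(4 12)| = 22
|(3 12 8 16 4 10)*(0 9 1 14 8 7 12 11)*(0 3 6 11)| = 22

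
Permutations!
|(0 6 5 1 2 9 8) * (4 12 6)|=|(0 4 12 6 5 1 2 9 8)|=9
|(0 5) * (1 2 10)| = 6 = |(0 5)(1 2 10)|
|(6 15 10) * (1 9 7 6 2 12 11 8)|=|(1 9 7 6 15 10 2 12 11 8)|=10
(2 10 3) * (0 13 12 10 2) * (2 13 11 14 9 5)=(0 11 14 9 5 2 13 12 10 3)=[11, 1, 13, 0, 4, 2, 6, 7, 8, 5, 3, 14, 10, 12, 9]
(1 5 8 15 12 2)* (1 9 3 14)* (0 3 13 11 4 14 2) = (0 3 2 9 13 11 4 14 1 5 8 15 12) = [3, 5, 9, 2, 14, 8, 6, 7, 15, 13, 10, 4, 0, 11, 1, 12]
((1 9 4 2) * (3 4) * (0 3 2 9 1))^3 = ((0 3 4 9 2))^3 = (0 9 3 2 4)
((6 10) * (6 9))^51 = ((6 10 9))^51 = (10)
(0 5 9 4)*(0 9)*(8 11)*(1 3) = (0 5)(1 3)(4 9)(8 11) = [5, 3, 2, 1, 9, 0, 6, 7, 11, 4, 10, 8]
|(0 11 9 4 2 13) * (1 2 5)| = 8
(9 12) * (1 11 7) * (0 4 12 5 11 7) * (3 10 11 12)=[4, 7, 2, 10, 3, 12, 6, 1, 8, 5, 11, 0, 9]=(0 4 3 10 11)(1 7)(5 12 9)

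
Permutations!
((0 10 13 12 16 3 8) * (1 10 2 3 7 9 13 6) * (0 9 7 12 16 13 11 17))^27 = ((0 2 3 8 9 11 17)(1 10 6)(12 13 16))^27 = (0 17 11 9 8 3 2)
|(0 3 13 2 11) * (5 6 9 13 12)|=|(0 3 12 5 6 9 13 2 11)|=9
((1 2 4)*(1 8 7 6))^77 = (1 6 7 8 4 2)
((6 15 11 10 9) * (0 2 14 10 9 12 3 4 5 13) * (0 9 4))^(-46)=((0 2 14 10 12 3)(4 5 13 9 6 15 11))^(-46)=(0 14 12)(2 10 3)(4 9 11 13 15 5 6)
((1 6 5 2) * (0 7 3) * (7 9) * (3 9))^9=(0 3)(1 6 5 2)(7 9)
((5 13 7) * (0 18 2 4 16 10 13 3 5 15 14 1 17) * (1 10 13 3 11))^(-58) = ((0 18 2 4 16 13 7 15 14 10 3 5 11 1 17))^(-58) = (0 2 16 7 14 3 11 17 18 4 13 15 10 5 1)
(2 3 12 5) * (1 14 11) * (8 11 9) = (1 14 9 8 11)(2 3 12 5) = [0, 14, 3, 12, 4, 2, 6, 7, 11, 8, 10, 1, 5, 13, 9]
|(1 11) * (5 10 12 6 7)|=10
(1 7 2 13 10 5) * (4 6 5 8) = (1 7 2 13 10 8 4 6 5) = [0, 7, 13, 3, 6, 1, 5, 2, 4, 9, 8, 11, 12, 10]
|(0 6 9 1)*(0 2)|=|(0 6 9 1 2)|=5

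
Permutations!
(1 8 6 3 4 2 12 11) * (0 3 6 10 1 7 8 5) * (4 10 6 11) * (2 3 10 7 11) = (0 10 1 5)(2 12 4 3 7 8 6) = [10, 5, 12, 7, 3, 0, 2, 8, 6, 9, 1, 11, 4]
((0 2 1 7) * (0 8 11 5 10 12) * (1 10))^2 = ((0 2 10 12)(1 7 8 11 5))^2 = (0 10)(1 8 5 7 11)(2 12)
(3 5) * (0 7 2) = [7, 1, 0, 5, 4, 3, 6, 2] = (0 7 2)(3 5)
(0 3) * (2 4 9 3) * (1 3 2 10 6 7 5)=[10, 3, 4, 0, 9, 1, 7, 5, 8, 2, 6]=(0 10 6 7 5 1 3)(2 4 9)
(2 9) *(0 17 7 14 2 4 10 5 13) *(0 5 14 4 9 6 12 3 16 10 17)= [0, 1, 6, 16, 17, 13, 12, 4, 8, 9, 14, 11, 3, 5, 2, 15, 10, 7]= (2 6 12 3 16 10 14)(4 17 7)(5 13)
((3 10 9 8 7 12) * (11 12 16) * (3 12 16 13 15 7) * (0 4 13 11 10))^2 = ((0 4 13 15 7 11 16 10 9 8 3))^2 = (0 13 7 16 9 3 4 15 11 10 8)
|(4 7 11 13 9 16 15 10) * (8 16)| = |(4 7 11 13 9 8 16 15 10)| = 9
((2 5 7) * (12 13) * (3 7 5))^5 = (2 7 3)(12 13)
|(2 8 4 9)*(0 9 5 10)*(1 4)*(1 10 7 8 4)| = 8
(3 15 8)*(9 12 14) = (3 15 8)(9 12 14) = [0, 1, 2, 15, 4, 5, 6, 7, 3, 12, 10, 11, 14, 13, 9, 8]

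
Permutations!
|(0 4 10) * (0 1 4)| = 3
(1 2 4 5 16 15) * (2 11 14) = (1 11 14 2 4 5 16 15) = [0, 11, 4, 3, 5, 16, 6, 7, 8, 9, 10, 14, 12, 13, 2, 1, 15]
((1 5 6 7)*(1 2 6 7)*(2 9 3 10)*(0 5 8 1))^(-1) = (0 6 2 10 3 9 7 5)(1 8)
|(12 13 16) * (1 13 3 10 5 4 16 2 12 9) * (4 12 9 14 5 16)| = 12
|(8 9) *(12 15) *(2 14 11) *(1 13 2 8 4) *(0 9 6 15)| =12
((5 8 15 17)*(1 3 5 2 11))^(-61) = (1 8 2 3 15 11 5 17)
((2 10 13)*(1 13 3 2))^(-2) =((1 13)(2 10 3))^(-2) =(13)(2 10 3)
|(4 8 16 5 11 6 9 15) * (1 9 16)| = 20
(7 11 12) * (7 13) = (7 11 12 13) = [0, 1, 2, 3, 4, 5, 6, 11, 8, 9, 10, 12, 13, 7]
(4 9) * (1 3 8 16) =(1 3 8 16)(4 9) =[0, 3, 2, 8, 9, 5, 6, 7, 16, 4, 10, 11, 12, 13, 14, 15, 1]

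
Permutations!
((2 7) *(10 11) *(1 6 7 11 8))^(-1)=((1 6 7 2 11 10 8))^(-1)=(1 8 10 11 2 7 6)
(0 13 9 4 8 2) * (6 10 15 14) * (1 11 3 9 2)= (0 13 2)(1 11 3 9 4 8)(6 10 15 14)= [13, 11, 0, 9, 8, 5, 10, 7, 1, 4, 15, 3, 12, 2, 6, 14]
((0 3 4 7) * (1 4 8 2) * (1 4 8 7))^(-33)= (1 4 2 8)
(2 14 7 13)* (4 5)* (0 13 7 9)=[13, 1, 14, 3, 5, 4, 6, 7, 8, 0, 10, 11, 12, 2, 9]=(0 13 2 14 9)(4 5)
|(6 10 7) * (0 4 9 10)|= |(0 4 9 10 7 6)|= 6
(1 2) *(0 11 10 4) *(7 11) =(0 7 11 10 4)(1 2) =[7, 2, 1, 3, 0, 5, 6, 11, 8, 9, 4, 10]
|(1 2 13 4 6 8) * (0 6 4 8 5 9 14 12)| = 12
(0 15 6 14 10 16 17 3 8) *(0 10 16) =[15, 1, 2, 8, 4, 5, 14, 7, 10, 9, 0, 11, 12, 13, 16, 6, 17, 3] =(0 15 6 14 16 17 3 8 10)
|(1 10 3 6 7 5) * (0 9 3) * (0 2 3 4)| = |(0 9 4)(1 10 2 3 6 7 5)| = 21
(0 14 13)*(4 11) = (0 14 13)(4 11) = [14, 1, 2, 3, 11, 5, 6, 7, 8, 9, 10, 4, 12, 0, 13]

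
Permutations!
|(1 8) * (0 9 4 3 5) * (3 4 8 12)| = |(0 9 8 1 12 3 5)| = 7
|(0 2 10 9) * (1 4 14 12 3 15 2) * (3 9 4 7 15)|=10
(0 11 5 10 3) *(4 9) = (0 11 5 10 3)(4 9) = [11, 1, 2, 0, 9, 10, 6, 7, 8, 4, 3, 5]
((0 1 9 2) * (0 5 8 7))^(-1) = ((0 1 9 2 5 8 7))^(-1) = (0 7 8 5 2 9 1)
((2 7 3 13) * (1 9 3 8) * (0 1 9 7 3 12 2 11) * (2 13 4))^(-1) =((0 1 7 8 9 12 13 11)(2 3 4))^(-1) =(0 11 13 12 9 8 7 1)(2 4 3)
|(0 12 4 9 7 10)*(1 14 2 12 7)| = |(0 7 10)(1 14 2 12 4 9)| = 6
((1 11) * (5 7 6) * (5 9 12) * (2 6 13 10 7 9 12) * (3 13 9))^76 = (2 3 9 5 7 12 10 6 13) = ((1 11)(2 6 12 5 3 13 10 7 9))^76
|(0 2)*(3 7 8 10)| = 4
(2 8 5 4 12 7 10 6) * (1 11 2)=(1 11 2 8 5 4 12 7 10 6)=[0, 11, 8, 3, 12, 4, 1, 10, 5, 9, 6, 2, 7]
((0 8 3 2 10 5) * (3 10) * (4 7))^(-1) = (0 5 10 8)(2 3)(4 7) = ((0 8 10 5)(2 3)(4 7))^(-1)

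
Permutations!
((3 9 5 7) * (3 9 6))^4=((3 6)(5 7 9))^4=(5 7 9)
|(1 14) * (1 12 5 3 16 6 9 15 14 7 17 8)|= |(1 7 17 8)(3 16 6 9 15 14 12 5)|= 8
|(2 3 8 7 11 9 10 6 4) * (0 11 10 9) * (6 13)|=|(0 11)(2 3 8 7 10 13 6 4)|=8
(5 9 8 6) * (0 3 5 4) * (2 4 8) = [3, 1, 4, 5, 0, 9, 8, 7, 6, 2] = (0 3 5 9 2 4)(6 8)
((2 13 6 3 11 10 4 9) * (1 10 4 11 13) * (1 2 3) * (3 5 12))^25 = (1 5)(3 11)(4 13)(6 9)(10 12)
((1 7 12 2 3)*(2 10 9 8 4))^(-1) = ((1 7 12 10 9 8 4 2 3))^(-1) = (1 3 2 4 8 9 10 12 7)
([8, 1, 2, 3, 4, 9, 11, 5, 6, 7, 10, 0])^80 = (11)(5 7 9)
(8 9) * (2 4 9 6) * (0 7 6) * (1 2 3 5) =(0 7 6 3 5 1 2 4 9 8) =[7, 2, 4, 5, 9, 1, 3, 6, 0, 8]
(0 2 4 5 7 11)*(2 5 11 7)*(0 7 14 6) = (0 5 2 4 11 7 14 6) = [5, 1, 4, 3, 11, 2, 0, 14, 8, 9, 10, 7, 12, 13, 6]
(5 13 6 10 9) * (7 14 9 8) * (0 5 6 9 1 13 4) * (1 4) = (0 5 1 13 9 6 10 8 7 14 4) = [5, 13, 2, 3, 0, 1, 10, 14, 7, 6, 8, 11, 12, 9, 4]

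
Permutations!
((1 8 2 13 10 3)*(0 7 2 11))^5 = ((0 7 2 13 10 3 1 8 11))^5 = (0 3 7 1 2 8 13 11 10)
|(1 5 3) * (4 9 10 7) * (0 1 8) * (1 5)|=4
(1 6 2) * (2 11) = (1 6 11 2) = [0, 6, 1, 3, 4, 5, 11, 7, 8, 9, 10, 2]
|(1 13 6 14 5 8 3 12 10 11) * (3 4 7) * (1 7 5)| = 60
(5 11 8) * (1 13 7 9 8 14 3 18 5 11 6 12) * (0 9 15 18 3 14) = (0 9 8 11)(1 13 7 15 18 5 6 12) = [9, 13, 2, 3, 4, 6, 12, 15, 11, 8, 10, 0, 1, 7, 14, 18, 16, 17, 5]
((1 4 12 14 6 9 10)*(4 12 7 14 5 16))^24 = ((1 12 5 16 4 7 14 6 9 10))^24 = (1 4 9 5 14)(6 12 7 10 16)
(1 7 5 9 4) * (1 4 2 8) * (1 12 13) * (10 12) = (1 7 5 9 2 8 10 12 13) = [0, 7, 8, 3, 4, 9, 6, 5, 10, 2, 12, 11, 13, 1]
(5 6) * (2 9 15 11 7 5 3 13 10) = [0, 1, 9, 13, 4, 6, 3, 5, 8, 15, 2, 7, 12, 10, 14, 11] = (2 9 15 11 7 5 6 3 13 10)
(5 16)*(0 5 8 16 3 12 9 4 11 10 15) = (0 5 3 12 9 4 11 10 15)(8 16) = [5, 1, 2, 12, 11, 3, 6, 7, 16, 4, 15, 10, 9, 13, 14, 0, 8]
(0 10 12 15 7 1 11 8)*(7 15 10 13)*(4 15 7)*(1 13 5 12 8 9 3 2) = (0 5 12 10 8)(1 11 9 3 2)(4 15 7 13) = [5, 11, 1, 2, 15, 12, 6, 13, 0, 3, 8, 9, 10, 4, 14, 7]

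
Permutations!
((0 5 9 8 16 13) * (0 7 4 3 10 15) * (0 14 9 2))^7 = ((0 5 2)(3 10 15 14 9 8 16 13 7 4))^7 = (0 5 2)(3 13 9 10 7 8 15 4 16 14)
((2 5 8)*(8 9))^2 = (2 9)(5 8)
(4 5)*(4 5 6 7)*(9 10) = (4 6 7)(9 10) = [0, 1, 2, 3, 6, 5, 7, 4, 8, 10, 9]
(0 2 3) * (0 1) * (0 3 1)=[2, 3, 1, 0]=(0 2 1 3)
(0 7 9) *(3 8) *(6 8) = (0 7 9)(3 6 8) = [7, 1, 2, 6, 4, 5, 8, 9, 3, 0]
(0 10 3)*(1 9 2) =(0 10 3)(1 9 2) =[10, 9, 1, 0, 4, 5, 6, 7, 8, 2, 3]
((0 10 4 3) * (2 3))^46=((0 10 4 2 3))^46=(0 10 4 2 3)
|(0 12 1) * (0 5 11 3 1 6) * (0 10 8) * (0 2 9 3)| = 11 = |(0 12 6 10 8 2 9 3 1 5 11)|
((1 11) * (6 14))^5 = (1 11)(6 14)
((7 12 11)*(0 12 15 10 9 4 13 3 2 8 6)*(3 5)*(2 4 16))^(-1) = ((0 12 11 7 15 10 9 16 2 8 6)(3 4 13 5))^(-1) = (0 6 8 2 16 9 10 15 7 11 12)(3 5 13 4)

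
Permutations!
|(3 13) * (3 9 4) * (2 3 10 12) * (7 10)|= 8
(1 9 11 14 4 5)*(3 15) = (1 9 11 14 4 5)(3 15) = [0, 9, 2, 15, 5, 1, 6, 7, 8, 11, 10, 14, 12, 13, 4, 3]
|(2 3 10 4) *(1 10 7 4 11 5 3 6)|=|(1 10 11 5 3 7 4 2 6)|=9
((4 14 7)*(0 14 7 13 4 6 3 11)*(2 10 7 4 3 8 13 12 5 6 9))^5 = (0 8 14 13 12 3 5 11 6)(2 10 7 9)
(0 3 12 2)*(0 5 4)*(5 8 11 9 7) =(0 3 12 2 8 11 9 7 5 4) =[3, 1, 8, 12, 0, 4, 6, 5, 11, 7, 10, 9, 2]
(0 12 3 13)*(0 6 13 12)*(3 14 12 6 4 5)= (3 6 13 4 5)(12 14)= [0, 1, 2, 6, 5, 3, 13, 7, 8, 9, 10, 11, 14, 4, 12]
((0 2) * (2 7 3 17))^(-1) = ((0 7 3 17 2))^(-1) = (0 2 17 3 7)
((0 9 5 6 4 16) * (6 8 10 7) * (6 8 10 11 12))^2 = ((0 9 5 10 7 8 11 12 6 4 16))^2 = (0 5 7 11 6 16 9 10 8 12 4)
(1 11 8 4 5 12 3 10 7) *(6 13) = (1 11 8 4 5 12 3 10 7)(6 13) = [0, 11, 2, 10, 5, 12, 13, 1, 4, 9, 7, 8, 3, 6]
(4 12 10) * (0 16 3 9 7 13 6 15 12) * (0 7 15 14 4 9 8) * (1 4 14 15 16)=(0 1 4 7 13 6 15 12 10 9 16 3 8)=[1, 4, 2, 8, 7, 5, 15, 13, 0, 16, 9, 11, 10, 6, 14, 12, 3]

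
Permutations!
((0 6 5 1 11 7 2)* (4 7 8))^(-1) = ((0 6 5 1 11 8 4 7 2))^(-1) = (0 2 7 4 8 11 1 5 6)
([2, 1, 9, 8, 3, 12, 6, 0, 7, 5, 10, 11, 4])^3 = (0 5 3)(2 12 8)(4 7 9)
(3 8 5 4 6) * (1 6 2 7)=(1 6 3 8 5 4 2 7)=[0, 6, 7, 8, 2, 4, 3, 1, 5]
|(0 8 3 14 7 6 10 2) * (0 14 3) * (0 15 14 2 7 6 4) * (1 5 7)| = 10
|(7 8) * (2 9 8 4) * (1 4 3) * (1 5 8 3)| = |(1 4 2 9 3 5 8 7)| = 8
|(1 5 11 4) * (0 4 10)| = 6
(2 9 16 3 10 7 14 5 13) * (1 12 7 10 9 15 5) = (1 12 7 14)(2 15 5 13)(3 9 16) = [0, 12, 15, 9, 4, 13, 6, 14, 8, 16, 10, 11, 7, 2, 1, 5, 3]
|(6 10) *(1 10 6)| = |(1 10)| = 2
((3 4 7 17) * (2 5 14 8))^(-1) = (2 8 14 5)(3 17 7 4)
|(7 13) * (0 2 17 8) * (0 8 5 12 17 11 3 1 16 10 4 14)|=|(0 2 11 3 1 16 10 4 14)(5 12 17)(7 13)|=18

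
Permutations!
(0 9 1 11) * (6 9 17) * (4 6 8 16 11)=(0 17 8 16 11)(1 4 6 9)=[17, 4, 2, 3, 6, 5, 9, 7, 16, 1, 10, 0, 12, 13, 14, 15, 11, 8]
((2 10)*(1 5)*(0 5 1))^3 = (0 5)(2 10)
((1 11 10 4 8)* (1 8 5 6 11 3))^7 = (1 3)(4 6 10 5 11)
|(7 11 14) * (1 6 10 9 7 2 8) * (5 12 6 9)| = |(1 9 7 11 14 2 8)(5 12 6 10)| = 28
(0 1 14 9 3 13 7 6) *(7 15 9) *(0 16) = [1, 14, 2, 13, 4, 5, 16, 6, 8, 3, 10, 11, 12, 15, 7, 9, 0] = (0 1 14 7 6 16)(3 13 15 9)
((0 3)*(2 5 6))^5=(0 3)(2 6 5)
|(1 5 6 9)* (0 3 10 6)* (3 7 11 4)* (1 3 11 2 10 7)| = 6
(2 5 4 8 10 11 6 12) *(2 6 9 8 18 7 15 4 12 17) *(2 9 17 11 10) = (2 5 12 6 11 17 9 8)(4 18 7 15) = [0, 1, 5, 3, 18, 12, 11, 15, 2, 8, 10, 17, 6, 13, 14, 4, 16, 9, 7]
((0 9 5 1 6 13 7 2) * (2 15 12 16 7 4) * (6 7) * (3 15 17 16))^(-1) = ((0 9 5 1 7 17 16 6 13 4 2)(3 15 12))^(-1) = (0 2 4 13 6 16 17 7 1 5 9)(3 12 15)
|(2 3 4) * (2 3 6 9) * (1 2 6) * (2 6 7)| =10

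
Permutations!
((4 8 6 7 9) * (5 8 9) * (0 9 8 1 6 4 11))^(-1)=(0 11 9)(1 5 7 6)(4 8)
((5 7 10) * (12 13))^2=((5 7 10)(12 13))^2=(13)(5 10 7)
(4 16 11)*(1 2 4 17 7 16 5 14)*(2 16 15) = (1 16 11 17 7 15 2 4 5 14) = [0, 16, 4, 3, 5, 14, 6, 15, 8, 9, 10, 17, 12, 13, 1, 2, 11, 7]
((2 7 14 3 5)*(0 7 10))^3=(0 3 10 14 2 7 5)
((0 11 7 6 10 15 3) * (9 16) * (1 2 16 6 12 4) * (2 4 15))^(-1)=(0 3 15 12 7 11)(1 4)(2 10 6 9 16)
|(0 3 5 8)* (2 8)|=|(0 3 5 2 8)|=5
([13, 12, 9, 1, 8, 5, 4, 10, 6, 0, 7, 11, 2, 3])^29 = [13, 12, 9, 1, 6, 5, 8, 10, 4, 0, 7, 11, 2, 3]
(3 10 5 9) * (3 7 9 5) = (3 10)(7 9) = [0, 1, 2, 10, 4, 5, 6, 9, 8, 7, 3]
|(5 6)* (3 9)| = 2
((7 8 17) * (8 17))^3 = ((7 17))^3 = (7 17)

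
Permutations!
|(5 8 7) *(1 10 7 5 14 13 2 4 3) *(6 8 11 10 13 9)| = 40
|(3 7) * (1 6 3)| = |(1 6 3 7)| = 4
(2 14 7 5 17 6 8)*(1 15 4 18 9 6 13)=(1 15 4 18 9 6 8 2 14 7 5 17 13)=[0, 15, 14, 3, 18, 17, 8, 5, 2, 6, 10, 11, 12, 1, 7, 4, 16, 13, 9]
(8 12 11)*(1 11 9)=(1 11 8 12 9)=[0, 11, 2, 3, 4, 5, 6, 7, 12, 1, 10, 8, 9]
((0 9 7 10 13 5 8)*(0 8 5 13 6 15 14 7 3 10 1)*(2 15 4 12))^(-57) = ((0 9 3 10 6 4 12 2 15 14 7 1))^(-57) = (0 10 12 14)(1 3 4 15)(2 7 9 6)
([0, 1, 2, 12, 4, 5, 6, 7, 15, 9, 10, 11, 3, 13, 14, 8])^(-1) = (3 12)(8 15)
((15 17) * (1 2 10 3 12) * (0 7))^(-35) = (0 7)(15 17)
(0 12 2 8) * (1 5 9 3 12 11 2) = [11, 5, 8, 12, 4, 9, 6, 7, 0, 3, 10, 2, 1] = (0 11 2 8)(1 5 9 3 12)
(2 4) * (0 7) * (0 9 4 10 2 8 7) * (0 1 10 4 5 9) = (0 1 10 2 4 8 7)(5 9) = [1, 10, 4, 3, 8, 9, 6, 0, 7, 5, 2]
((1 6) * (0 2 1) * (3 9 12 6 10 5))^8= (0 6 12 9 3 5 10 1 2)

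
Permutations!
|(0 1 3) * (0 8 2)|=|(0 1 3 8 2)|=5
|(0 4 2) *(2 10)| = 4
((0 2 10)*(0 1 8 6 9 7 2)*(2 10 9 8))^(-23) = (1 9 10 2 7)(6 8)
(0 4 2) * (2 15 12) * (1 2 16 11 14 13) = [4, 2, 0, 3, 15, 5, 6, 7, 8, 9, 10, 14, 16, 1, 13, 12, 11] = (0 4 15 12 16 11 14 13 1 2)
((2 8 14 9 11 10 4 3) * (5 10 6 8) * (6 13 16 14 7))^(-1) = ((2 5 10 4 3)(6 8 7)(9 11 13 16 14))^(-1) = (2 3 4 10 5)(6 7 8)(9 14 16 13 11)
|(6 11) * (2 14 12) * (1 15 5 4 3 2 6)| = 10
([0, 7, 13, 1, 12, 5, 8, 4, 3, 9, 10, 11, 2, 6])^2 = [0, 4, 6, 7, 2, 5, 3, 12, 1, 9, 10, 11, 13, 8]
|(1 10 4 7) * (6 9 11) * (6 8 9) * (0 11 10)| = 8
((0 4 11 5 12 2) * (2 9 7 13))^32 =(0 9 4 7 11 13 5 2 12)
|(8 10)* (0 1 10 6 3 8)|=3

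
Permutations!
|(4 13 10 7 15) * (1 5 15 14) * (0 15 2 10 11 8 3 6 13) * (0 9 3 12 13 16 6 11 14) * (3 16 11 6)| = |(0 15 4 9 16 3 6 11 8 12 13 14 1 5 2 10 7)| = 17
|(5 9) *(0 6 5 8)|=|(0 6 5 9 8)|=5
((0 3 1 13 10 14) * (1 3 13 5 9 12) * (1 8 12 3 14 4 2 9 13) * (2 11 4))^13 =(0 10 14 13 3 5 9 1 2)(4 11)(8 12)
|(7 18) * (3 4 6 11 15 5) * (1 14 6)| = 8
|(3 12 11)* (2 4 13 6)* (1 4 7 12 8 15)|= 11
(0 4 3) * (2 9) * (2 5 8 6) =[4, 1, 9, 0, 3, 8, 2, 7, 6, 5] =(0 4 3)(2 9 5 8 6)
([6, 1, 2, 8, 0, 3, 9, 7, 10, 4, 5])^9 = (0 6 9 4)(3 8 10 5)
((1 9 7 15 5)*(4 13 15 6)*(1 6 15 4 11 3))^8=((1 9 7 15 5 6 11 3)(4 13))^8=(15)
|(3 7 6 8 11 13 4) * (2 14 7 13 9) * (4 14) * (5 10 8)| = 12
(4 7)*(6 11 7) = (4 6 11 7) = [0, 1, 2, 3, 6, 5, 11, 4, 8, 9, 10, 7]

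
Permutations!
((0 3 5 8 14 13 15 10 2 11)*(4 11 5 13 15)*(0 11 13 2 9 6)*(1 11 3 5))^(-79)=(0 5 8 14 15 10 9 6)(1 11 3 2)(4 13)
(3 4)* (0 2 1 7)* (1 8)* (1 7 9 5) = (0 2 8 7)(1 9 5)(3 4) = [2, 9, 8, 4, 3, 1, 6, 0, 7, 5]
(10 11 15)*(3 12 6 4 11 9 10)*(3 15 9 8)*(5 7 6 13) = (15)(3 12 13 5 7 6 4 11 9 10 8) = [0, 1, 2, 12, 11, 7, 4, 6, 3, 10, 8, 9, 13, 5, 14, 15]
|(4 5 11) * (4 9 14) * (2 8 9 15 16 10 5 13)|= 30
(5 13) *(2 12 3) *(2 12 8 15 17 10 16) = [0, 1, 8, 12, 4, 13, 6, 7, 15, 9, 16, 11, 3, 5, 14, 17, 2, 10] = (2 8 15 17 10 16)(3 12)(5 13)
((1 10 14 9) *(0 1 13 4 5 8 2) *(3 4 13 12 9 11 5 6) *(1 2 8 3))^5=(0 2)(1 3 14 6 5 10 4 11)(9 12)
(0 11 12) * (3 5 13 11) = (0 3 5 13 11 12) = [3, 1, 2, 5, 4, 13, 6, 7, 8, 9, 10, 12, 0, 11]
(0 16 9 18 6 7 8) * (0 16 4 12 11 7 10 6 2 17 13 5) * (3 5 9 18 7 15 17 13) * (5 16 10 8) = (0 4 12 11 15 17 3 16 18 2 13 9 7 5)(6 8 10) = [4, 1, 13, 16, 12, 0, 8, 5, 10, 7, 6, 15, 11, 9, 14, 17, 18, 3, 2]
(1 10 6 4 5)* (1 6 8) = (1 10 8)(4 5 6) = [0, 10, 2, 3, 5, 6, 4, 7, 1, 9, 8]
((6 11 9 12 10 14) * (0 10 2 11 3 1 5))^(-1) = (0 5 1 3 6 14 10)(2 12 9 11)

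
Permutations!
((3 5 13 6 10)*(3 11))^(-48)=(13)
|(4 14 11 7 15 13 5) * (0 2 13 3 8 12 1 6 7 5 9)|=|(0 2 13 9)(1 6 7 15 3 8 12)(4 14 11 5)|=28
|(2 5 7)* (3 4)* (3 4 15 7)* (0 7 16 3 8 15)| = 8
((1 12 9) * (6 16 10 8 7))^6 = (6 16 10 8 7) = ((1 12 9)(6 16 10 8 7))^6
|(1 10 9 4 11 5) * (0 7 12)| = 6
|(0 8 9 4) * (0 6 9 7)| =3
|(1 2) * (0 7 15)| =6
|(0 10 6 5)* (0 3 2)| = |(0 10 6 5 3 2)| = 6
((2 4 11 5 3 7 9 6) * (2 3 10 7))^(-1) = ((2 4 11 5 10 7 9 6 3))^(-1) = (2 3 6 9 7 10 5 11 4)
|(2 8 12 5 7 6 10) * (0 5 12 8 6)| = 3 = |(12)(0 5 7)(2 6 10)|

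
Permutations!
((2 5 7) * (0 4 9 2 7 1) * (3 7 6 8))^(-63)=((0 4 9 2 5 1)(3 7 6 8))^(-63)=(0 2)(1 9)(3 7 6 8)(4 5)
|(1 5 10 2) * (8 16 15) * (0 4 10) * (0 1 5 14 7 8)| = 11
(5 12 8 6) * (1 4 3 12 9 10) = (1 4 3 12 8 6 5 9 10) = [0, 4, 2, 12, 3, 9, 5, 7, 6, 10, 1, 11, 8]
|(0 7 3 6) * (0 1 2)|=|(0 7 3 6 1 2)|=6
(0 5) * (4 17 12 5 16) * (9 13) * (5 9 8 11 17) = (0 16 4 5)(8 11 17 12 9 13) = [16, 1, 2, 3, 5, 0, 6, 7, 11, 13, 10, 17, 9, 8, 14, 15, 4, 12]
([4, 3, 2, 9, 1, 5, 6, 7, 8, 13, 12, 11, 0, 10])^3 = [3, 13, 2, 10, 9, 5, 6, 7, 8, 12, 4, 11, 1, 0]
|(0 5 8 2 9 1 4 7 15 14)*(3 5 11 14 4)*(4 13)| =|(0 11 14)(1 3 5 8 2 9)(4 7 15 13)| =12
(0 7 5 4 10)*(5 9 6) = (0 7 9 6 5 4 10) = [7, 1, 2, 3, 10, 4, 5, 9, 8, 6, 0]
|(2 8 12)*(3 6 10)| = 3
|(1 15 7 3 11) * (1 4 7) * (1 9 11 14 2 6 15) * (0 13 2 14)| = |(0 13 2 6 15 9 11 4 7 3)| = 10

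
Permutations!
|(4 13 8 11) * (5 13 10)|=6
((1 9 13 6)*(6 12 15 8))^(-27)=((1 9 13 12 15 8 6))^(-27)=(1 9 13 12 15 8 6)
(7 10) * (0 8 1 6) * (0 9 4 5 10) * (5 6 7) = (0 8 1 7)(4 6 9)(5 10) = [8, 7, 2, 3, 6, 10, 9, 0, 1, 4, 5]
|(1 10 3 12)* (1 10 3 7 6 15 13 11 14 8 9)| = |(1 3 12 10 7 6 15 13 11 14 8 9)| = 12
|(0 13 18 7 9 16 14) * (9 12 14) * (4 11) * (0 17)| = 14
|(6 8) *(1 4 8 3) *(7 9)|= |(1 4 8 6 3)(7 9)|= 10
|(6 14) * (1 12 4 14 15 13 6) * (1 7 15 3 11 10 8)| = |(1 12 4 14 7 15 13 6 3 11 10 8)| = 12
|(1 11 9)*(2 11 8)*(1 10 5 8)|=|(2 11 9 10 5 8)|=6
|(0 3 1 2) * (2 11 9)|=6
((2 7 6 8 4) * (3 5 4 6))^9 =(2 4 5 3 7)(6 8) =((2 7 3 5 4)(6 8))^9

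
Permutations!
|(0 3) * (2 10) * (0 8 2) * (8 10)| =|(0 3 10)(2 8)| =6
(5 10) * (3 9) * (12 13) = (3 9)(5 10)(12 13) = [0, 1, 2, 9, 4, 10, 6, 7, 8, 3, 5, 11, 13, 12]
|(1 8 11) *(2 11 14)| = |(1 8 14 2 11)| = 5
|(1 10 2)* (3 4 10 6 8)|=|(1 6 8 3 4 10 2)|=7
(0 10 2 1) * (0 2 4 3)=[10, 2, 1, 0, 3, 5, 6, 7, 8, 9, 4]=(0 10 4 3)(1 2)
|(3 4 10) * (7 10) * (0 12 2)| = |(0 12 2)(3 4 7 10)| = 12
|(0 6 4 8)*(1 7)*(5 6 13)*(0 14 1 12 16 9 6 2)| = 36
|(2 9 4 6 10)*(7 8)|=10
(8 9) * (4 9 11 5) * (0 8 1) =(0 8 11 5 4 9 1) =[8, 0, 2, 3, 9, 4, 6, 7, 11, 1, 10, 5]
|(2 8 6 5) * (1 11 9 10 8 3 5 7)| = |(1 11 9 10 8 6 7)(2 3 5)| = 21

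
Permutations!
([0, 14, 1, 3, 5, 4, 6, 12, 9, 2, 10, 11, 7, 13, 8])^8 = (1 9 14 2 8)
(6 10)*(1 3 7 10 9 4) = (1 3 7 10 6 9 4) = [0, 3, 2, 7, 1, 5, 9, 10, 8, 4, 6]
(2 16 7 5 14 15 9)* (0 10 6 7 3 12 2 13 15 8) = (0 10 6 7 5 14 8)(2 16 3 12)(9 13 15) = [10, 1, 16, 12, 4, 14, 7, 5, 0, 13, 6, 11, 2, 15, 8, 9, 3]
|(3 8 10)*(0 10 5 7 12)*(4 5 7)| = |(0 10 3 8 7 12)(4 5)| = 6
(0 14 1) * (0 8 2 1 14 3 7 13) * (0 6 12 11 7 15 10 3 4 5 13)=(0 4 5 13 6 12 11 7)(1 8 2)(3 15 10)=[4, 8, 1, 15, 5, 13, 12, 0, 2, 9, 3, 7, 11, 6, 14, 10]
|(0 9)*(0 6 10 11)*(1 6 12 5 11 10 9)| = 7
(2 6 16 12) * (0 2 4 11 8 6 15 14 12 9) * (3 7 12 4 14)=(0 2 15 3 7 12 14 4 11 8 6 16 9)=[2, 1, 15, 7, 11, 5, 16, 12, 6, 0, 10, 8, 14, 13, 4, 3, 9]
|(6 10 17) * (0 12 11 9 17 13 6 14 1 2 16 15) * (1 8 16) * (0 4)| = 30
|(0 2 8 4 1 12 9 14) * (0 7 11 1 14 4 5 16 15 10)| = |(0 2 8 5 16 15 10)(1 12 9 4 14 7 11)| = 7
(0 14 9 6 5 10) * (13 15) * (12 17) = (0 14 9 6 5 10)(12 17)(13 15) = [14, 1, 2, 3, 4, 10, 5, 7, 8, 6, 0, 11, 17, 15, 9, 13, 16, 12]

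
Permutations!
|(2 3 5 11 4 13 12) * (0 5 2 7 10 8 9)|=10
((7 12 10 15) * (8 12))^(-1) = (7 15 10 12 8)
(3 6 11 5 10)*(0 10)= (0 10 3 6 11 5)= [10, 1, 2, 6, 4, 0, 11, 7, 8, 9, 3, 5]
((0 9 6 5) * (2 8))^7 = ((0 9 6 5)(2 8))^7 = (0 5 6 9)(2 8)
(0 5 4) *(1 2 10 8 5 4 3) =(0 4)(1 2 10 8 5 3) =[4, 2, 10, 1, 0, 3, 6, 7, 5, 9, 8]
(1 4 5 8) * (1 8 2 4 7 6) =[0, 7, 4, 3, 5, 2, 1, 6, 8] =(8)(1 7 6)(2 4 5)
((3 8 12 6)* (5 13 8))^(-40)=((3 5 13 8 12 6))^(-40)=(3 13 12)(5 8 6)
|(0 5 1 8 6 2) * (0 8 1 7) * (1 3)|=|(0 5 7)(1 3)(2 8 6)|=6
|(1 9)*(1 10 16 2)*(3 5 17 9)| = |(1 3 5 17 9 10 16 2)| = 8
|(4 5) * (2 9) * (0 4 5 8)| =6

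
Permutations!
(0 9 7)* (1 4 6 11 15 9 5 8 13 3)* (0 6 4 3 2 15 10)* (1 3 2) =(0 5 8 13 1 2 15 9 7 6 11 10) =[5, 2, 15, 3, 4, 8, 11, 6, 13, 7, 0, 10, 12, 1, 14, 9]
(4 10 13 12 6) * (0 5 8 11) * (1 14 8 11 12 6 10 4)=(0 5 11)(1 14 8 12 10 13 6)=[5, 14, 2, 3, 4, 11, 1, 7, 12, 9, 13, 0, 10, 6, 8]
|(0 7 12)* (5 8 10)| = |(0 7 12)(5 8 10)| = 3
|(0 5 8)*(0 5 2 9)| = 6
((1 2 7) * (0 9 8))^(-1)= (0 8 9)(1 7 2)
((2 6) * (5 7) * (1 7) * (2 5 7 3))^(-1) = (7)(1 5 6 2 3)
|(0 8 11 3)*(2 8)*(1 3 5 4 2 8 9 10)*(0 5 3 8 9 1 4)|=10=|(0 9 10 4 2 1 8 11 3 5)|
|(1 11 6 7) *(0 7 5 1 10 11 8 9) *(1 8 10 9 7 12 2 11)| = 18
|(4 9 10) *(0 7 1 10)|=6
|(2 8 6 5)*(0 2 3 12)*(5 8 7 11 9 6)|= |(0 2 7 11 9 6 8 5 3 12)|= 10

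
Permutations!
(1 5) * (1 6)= (1 5 6)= [0, 5, 2, 3, 4, 6, 1]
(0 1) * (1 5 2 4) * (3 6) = (0 5 2 4 1)(3 6) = [5, 0, 4, 6, 1, 2, 3]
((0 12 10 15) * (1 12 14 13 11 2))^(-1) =((0 14 13 11 2 1 12 10 15))^(-1) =(0 15 10 12 1 2 11 13 14)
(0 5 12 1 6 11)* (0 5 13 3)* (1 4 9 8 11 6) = (0 13 3)(4 9 8 11 5 12) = [13, 1, 2, 0, 9, 12, 6, 7, 11, 8, 10, 5, 4, 3]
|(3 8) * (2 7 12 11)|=4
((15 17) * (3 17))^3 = (17)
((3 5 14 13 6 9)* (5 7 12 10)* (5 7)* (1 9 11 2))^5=((1 9 3 5 14 13 6 11 2)(7 12 10))^5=(1 13 9 6 3 11 5 2 14)(7 10 12)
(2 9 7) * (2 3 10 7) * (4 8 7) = (2 9)(3 10 4 8 7) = [0, 1, 9, 10, 8, 5, 6, 3, 7, 2, 4]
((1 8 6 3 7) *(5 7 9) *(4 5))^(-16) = (9)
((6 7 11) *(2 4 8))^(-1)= (2 8 4)(6 11 7)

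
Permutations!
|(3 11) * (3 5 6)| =4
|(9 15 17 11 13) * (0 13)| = |(0 13 9 15 17 11)| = 6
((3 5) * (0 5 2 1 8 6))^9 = (0 3 1 6 5 2 8) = ((0 5 3 2 1 8 6))^9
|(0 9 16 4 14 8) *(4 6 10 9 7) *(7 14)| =12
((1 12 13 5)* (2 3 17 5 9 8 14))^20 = (17)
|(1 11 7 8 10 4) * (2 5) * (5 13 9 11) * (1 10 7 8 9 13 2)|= 4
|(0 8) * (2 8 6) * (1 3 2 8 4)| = 12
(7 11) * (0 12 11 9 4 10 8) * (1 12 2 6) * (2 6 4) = (0 6 1 12 11 7 9 2 4 10 8) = [6, 12, 4, 3, 10, 5, 1, 9, 0, 2, 8, 7, 11]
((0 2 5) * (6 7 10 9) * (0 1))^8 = (10) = ((0 2 5 1)(6 7 10 9))^8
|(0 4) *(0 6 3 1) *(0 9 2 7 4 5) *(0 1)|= |(0 5 1 9 2 7 4 6 3)|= 9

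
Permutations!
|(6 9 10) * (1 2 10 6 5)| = 4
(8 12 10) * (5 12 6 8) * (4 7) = (4 7)(5 12 10)(6 8) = [0, 1, 2, 3, 7, 12, 8, 4, 6, 9, 5, 11, 10]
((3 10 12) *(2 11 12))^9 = (2 10 3 12 11) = ((2 11 12 3 10))^9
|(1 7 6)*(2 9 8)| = 3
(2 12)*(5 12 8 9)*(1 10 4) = (1 10 4)(2 8 9 5 12) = [0, 10, 8, 3, 1, 12, 6, 7, 9, 5, 4, 11, 2]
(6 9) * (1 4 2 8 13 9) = (1 4 2 8 13 9 6) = [0, 4, 8, 3, 2, 5, 1, 7, 13, 6, 10, 11, 12, 9]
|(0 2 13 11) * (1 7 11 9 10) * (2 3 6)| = 10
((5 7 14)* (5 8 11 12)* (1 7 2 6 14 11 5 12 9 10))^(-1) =((1 7 11 9 10)(2 6 14 8 5))^(-1) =(1 10 9 11 7)(2 5 8 14 6)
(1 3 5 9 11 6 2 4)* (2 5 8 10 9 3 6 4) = [0, 6, 2, 8, 1, 3, 5, 7, 10, 11, 9, 4] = (1 6 5 3 8 10 9 11 4)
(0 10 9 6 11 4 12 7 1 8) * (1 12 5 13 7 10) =[1, 8, 2, 3, 5, 13, 11, 12, 0, 6, 9, 4, 10, 7] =(0 1 8)(4 5 13 7 12 10 9 6 11)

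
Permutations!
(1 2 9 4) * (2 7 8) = [0, 7, 9, 3, 1, 5, 6, 8, 2, 4] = (1 7 8 2 9 4)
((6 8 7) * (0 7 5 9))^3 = (0 8)(5 7)(6 9)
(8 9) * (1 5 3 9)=(1 5 3 9 8)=[0, 5, 2, 9, 4, 3, 6, 7, 1, 8]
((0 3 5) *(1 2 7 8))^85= ((0 3 5)(1 2 7 8))^85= (0 3 5)(1 2 7 8)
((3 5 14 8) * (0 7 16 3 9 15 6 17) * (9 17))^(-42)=((0 7 16 3 5 14 8 17)(6 9 15))^(-42)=(0 8 5 16)(3 7 17 14)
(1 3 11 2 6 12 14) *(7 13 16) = [0, 3, 6, 11, 4, 5, 12, 13, 8, 9, 10, 2, 14, 16, 1, 15, 7] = (1 3 11 2 6 12 14)(7 13 16)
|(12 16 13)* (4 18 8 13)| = 6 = |(4 18 8 13 12 16)|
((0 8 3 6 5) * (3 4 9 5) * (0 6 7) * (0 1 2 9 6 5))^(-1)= ((0 8 4 6 3 7 1 2 9))^(-1)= (0 9 2 1 7 3 6 4 8)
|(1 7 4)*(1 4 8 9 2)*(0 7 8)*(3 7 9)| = |(0 9 2 1 8 3 7)| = 7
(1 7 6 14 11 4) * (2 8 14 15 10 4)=(1 7 6 15 10 4)(2 8 14 11)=[0, 7, 8, 3, 1, 5, 15, 6, 14, 9, 4, 2, 12, 13, 11, 10]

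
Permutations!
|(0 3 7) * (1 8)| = |(0 3 7)(1 8)| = 6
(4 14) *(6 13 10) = (4 14)(6 13 10) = [0, 1, 2, 3, 14, 5, 13, 7, 8, 9, 6, 11, 12, 10, 4]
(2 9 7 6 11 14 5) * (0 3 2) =(0 3 2 9 7 6 11 14 5) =[3, 1, 9, 2, 4, 0, 11, 6, 8, 7, 10, 14, 12, 13, 5]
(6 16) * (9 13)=[0, 1, 2, 3, 4, 5, 16, 7, 8, 13, 10, 11, 12, 9, 14, 15, 6]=(6 16)(9 13)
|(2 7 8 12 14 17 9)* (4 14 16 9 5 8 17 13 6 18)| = 40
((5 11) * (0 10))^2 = (11)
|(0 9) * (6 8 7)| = 6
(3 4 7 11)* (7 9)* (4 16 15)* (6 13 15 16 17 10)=(3 17 10 6 13 15 4 9 7 11)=[0, 1, 2, 17, 9, 5, 13, 11, 8, 7, 6, 3, 12, 15, 14, 4, 16, 10]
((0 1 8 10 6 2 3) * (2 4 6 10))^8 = ((10)(0 1 8 2 3)(4 6))^8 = (10)(0 2 1 3 8)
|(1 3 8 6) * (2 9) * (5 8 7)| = 6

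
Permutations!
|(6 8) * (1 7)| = 2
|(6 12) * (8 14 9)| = 6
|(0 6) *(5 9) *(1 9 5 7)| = |(0 6)(1 9 7)| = 6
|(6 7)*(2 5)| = 2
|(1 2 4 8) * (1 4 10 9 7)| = 10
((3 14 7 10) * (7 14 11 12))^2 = ((14)(3 11 12 7 10))^2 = (14)(3 12 10 11 7)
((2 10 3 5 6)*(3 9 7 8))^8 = ((2 10 9 7 8 3 5 6))^8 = (10)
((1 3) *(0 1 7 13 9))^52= (0 13 3)(1 9 7)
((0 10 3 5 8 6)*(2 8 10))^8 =((0 2 8 6)(3 5 10))^8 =(3 10 5)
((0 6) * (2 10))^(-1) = (0 6)(2 10)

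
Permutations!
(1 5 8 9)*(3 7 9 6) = (1 5 8 6 3 7 9) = [0, 5, 2, 7, 4, 8, 3, 9, 6, 1]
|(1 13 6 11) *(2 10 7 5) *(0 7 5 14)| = |(0 7 14)(1 13 6 11)(2 10 5)| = 12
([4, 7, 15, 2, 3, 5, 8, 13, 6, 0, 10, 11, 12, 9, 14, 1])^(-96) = (0 2 7)(1 9 3)(4 15 13)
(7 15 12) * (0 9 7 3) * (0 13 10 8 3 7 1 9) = [0, 9, 2, 13, 4, 5, 6, 15, 3, 1, 8, 11, 7, 10, 14, 12] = (1 9)(3 13 10 8)(7 15 12)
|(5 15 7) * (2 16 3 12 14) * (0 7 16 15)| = |(0 7 5)(2 15 16 3 12 14)| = 6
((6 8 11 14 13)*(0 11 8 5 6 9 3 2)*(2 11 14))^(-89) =(0 13 3 2 14 9 11)(5 6)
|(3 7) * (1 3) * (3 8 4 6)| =|(1 8 4 6 3 7)| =6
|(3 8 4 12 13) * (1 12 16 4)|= 10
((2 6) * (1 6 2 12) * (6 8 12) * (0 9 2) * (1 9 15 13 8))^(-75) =(0 13 12 2 15 8 9)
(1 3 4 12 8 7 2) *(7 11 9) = (1 3 4 12 8 11 9 7 2) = [0, 3, 1, 4, 12, 5, 6, 2, 11, 7, 10, 9, 8]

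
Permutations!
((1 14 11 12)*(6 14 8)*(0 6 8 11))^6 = ((0 6 14)(1 11 12))^6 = (14)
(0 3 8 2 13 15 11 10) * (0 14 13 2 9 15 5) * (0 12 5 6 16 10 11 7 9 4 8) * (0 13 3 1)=(0 1)(3 13 6 16 10 14)(4 8)(5 12)(7 9 15)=[1, 0, 2, 13, 8, 12, 16, 9, 4, 15, 14, 11, 5, 6, 3, 7, 10]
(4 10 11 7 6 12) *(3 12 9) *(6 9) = (3 12 4 10 11 7 9) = [0, 1, 2, 12, 10, 5, 6, 9, 8, 3, 11, 7, 4]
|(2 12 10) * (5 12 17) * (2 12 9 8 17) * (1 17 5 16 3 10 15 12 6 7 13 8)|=|(1 17 16 3 10 6 7 13 8 5 9)(12 15)|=22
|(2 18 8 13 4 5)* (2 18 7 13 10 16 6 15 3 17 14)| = |(2 7 13 4 5 18 8 10 16 6 15 3 17 14)| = 14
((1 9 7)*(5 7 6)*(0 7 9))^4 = (0 7 1)(5 9 6)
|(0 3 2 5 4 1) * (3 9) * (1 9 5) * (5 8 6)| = 9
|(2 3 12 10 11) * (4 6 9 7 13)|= 5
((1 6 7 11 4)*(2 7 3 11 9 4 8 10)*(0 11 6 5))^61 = ((0 11 8 10 2 7 9 4 1 5)(3 6))^61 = (0 11 8 10 2 7 9 4 1 5)(3 6)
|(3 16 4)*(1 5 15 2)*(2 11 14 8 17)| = |(1 5 15 11 14 8 17 2)(3 16 4)| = 24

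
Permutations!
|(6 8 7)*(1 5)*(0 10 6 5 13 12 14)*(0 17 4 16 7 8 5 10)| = 11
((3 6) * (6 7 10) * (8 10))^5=(10)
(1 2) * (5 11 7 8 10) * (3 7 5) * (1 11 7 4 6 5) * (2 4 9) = (1 4 6 5 7 8 10 3 9 2 11) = [0, 4, 11, 9, 6, 7, 5, 8, 10, 2, 3, 1]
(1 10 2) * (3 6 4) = (1 10 2)(3 6 4) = [0, 10, 1, 6, 3, 5, 4, 7, 8, 9, 2]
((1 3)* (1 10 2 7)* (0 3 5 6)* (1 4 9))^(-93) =((0 3 10 2 7 4 9 1 5 6))^(-93) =(0 1 7 3 5 4 10 6 9 2)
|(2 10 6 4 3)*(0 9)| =10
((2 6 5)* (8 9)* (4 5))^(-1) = ((2 6 4 5)(8 9))^(-1) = (2 5 4 6)(8 9)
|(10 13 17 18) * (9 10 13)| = 6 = |(9 10)(13 17 18)|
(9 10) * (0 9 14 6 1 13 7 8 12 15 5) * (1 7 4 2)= [9, 13, 1, 3, 2, 0, 7, 8, 12, 10, 14, 11, 15, 4, 6, 5]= (0 9 10 14 6 7 8 12 15 5)(1 13 4 2)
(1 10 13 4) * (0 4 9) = [4, 10, 2, 3, 1, 5, 6, 7, 8, 0, 13, 11, 12, 9] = (0 4 1 10 13 9)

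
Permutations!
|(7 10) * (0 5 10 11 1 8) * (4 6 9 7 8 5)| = |(0 4 6 9 7 11 1 5 10 8)| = 10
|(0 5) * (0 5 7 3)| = |(0 7 3)| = 3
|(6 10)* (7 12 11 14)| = |(6 10)(7 12 11 14)| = 4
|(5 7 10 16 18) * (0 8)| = 10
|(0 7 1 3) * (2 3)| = |(0 7 1 2 3)| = 5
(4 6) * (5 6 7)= [0, 1, 2, 3, 7, 6, 4, 5]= (4 7 5 6)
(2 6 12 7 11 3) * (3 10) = (2 6 12 7 11 10 3) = [0, 1, 6, 2, 4, 5, 12, 11, 8, 9, 3, 10, 7]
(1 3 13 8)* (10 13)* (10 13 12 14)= [0, 3, 2, 13, 4, 5, 6, 7, 1, 9, 12, 11, 14, 8, 10]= (1 3 13 8)(10 12 14)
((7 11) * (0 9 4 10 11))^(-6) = (11)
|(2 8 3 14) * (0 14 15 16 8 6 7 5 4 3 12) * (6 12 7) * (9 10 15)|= |(0 14 2 12)(3 9 10 15 16 8 7 5 4)|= 36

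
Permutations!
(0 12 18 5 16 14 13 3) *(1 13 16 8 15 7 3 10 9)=[12, 13, 2, 0, 4, 8, 6, 3, 15, 1, 9, 11, 18, 10, 16, 7, 14, 17, 5]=(0 12 18 5 8 15 7 3)(1 13 10 9)(14 16)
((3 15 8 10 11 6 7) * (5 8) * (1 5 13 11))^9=(1 5 8 10)(3 11)(6 15)(7 13)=((1 5 8 10)(3 15 13 11 6 7))^9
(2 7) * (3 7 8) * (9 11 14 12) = (2 8 3 7)(9 11 14 12) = [0, 1, 8, 7, 4, 5, 6, 2, 3, 11, 10, 14, 9, 13, 12]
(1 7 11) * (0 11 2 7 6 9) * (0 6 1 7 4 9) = (0 11 7 2 4 9 6) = [11, 1, 4, 3, 9, 5, 0, 2, 8, 6, 10, 7]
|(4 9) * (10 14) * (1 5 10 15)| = 10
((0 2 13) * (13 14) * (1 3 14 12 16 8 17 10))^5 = (0 17 13 8 14 16 3 12 1 2 10)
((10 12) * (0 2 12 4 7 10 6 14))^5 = ((0 2 12 6 14)(4 7 10))^5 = (14)(4 10 7)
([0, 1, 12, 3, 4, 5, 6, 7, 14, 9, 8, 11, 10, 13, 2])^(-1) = (2 14 8 10 12)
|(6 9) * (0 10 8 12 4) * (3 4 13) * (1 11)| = |(0 10 8 12 13 3 4)(1 11)(6 9)| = 14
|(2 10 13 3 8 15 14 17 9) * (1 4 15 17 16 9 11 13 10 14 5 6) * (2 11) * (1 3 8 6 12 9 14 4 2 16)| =|(1 2 4 15 5 12 9 11 13 8 17 16 14)(3 6)| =26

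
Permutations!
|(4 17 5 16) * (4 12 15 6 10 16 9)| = 20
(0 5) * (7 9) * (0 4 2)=(0 5 4 2)(7 9)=[5, 1, 0, 3, 2, 4, 6, 9, 8, 7]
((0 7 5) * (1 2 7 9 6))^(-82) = ((0 9 6 1 2 7 5))^(-82) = (0 6 2 5 9 1 7)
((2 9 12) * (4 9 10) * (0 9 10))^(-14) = (0 12)(2 9)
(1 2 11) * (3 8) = (1 2 11)(3 8) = [0, 2, 11, 8, 4, 5, 6, 7, 3, 9, 10, 1]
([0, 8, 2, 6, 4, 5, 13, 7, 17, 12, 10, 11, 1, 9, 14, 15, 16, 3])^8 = (17)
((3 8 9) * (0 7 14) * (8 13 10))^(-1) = (0 14 7)(3 9 8 10 13)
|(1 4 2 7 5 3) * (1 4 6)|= |(1 6)(2 7 5 3 4)|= 10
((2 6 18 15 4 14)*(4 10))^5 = ((2 6 18 15 10 4 14))^5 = (2 4 15 6 14 10 18)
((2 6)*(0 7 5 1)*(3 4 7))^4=(0 5 4)(1 7 3)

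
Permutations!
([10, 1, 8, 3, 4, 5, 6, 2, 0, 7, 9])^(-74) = (0 2 9)(7 10 8)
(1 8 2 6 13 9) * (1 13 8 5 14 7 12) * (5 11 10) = (1 11 10 5 14 7 12)(2 6 8)(9 13) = [0, 11, 6, 3, 4, 14, 8, 12, 2, 13, 5, 10, 1, 9, 7]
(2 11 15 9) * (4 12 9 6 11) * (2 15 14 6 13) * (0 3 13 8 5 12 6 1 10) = (0 3 13 2 4 6 11 14 1 10)(5 12 9 15 8) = [3, 10, 4, 13, 6, 12, 11, 7, 5, 15, 0, 14, 9, 2, 1, 8]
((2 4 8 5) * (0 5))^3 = (0 4 5 8 2)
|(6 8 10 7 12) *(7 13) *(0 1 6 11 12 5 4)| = 18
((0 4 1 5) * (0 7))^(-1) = (0 7 5 1 4)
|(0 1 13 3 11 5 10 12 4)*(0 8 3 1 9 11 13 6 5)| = 9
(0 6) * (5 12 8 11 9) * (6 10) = (0 10 6)(5 12 8 11 9) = [10, 1, 2, 3, 4, 12, 0, 7, 11, 5, 6, 9, 8]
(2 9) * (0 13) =(0 13)(2 9) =[13, 1, 9, 3, 4, 5, 6, 7, 8, 2, 10, 11, 12, 0]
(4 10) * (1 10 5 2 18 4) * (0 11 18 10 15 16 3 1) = (0 11 18 4 5 2 10)(1 15 16 3) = [11, 15, 10, 1, 5, 2, 6, 7, 8, 9, 0, 18, 12, 13, 14, 16, 3, 17, 4]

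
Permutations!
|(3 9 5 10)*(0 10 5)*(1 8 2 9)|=7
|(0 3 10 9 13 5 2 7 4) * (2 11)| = 10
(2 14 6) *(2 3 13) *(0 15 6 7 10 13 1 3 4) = (0 15 6 4)(1 3)(2 14 7 10 13) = [15, 3, 14, 1, 0, 5, 4, 10, 8, 9, 13, 11, 12, 2, 7, 6]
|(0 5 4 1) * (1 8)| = 5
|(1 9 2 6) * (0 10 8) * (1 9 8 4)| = |(0 10 4 1 8)(2 6 9)| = 15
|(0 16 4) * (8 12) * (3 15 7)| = 6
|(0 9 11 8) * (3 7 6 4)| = |(0 9 11 8)(3 7 6 4)| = 4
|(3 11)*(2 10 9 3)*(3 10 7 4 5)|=|(2 7 4 5 3 11)(9 10)|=6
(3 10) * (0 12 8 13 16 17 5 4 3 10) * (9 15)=[12, 1, 2, 0, 3, 4, 6, 7, 13, 15, 10, 11, 8, 16, 14, 9, 17, 5]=(0 12 8 13 16 17 5 4 3)(9 15)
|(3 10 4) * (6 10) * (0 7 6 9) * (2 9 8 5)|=|(0 7 6 10 4 3 8 5 2 9)|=10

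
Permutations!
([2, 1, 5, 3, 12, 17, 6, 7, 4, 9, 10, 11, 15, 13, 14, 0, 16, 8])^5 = (0 4 5 15 8 2 12 17)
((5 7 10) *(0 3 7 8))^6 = (10)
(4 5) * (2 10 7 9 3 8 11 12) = (2 10 7 9 3 8 11 12)(4 5) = [0, 1, 10, 8, 5, 4, 6, 9, 11, 3, 7, 12, 2]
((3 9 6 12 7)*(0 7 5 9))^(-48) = (12)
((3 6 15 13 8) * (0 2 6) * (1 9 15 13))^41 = ((0 2 6 13 8 3)(1 9 15))^41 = (0 3 8 13 6 2)(1 15 9)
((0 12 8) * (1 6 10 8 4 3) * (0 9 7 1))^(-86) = (0 4)(1 9 10)(3 12)(6 7 8)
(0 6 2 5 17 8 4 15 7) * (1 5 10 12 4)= (0 6 2 10 12 4 15 7)(1 5 17 8)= [6, 5, 10, 3, 15, 17, 2, 0, 1, 9, 12, 11, 4, 13, 14, 7, 16, 8]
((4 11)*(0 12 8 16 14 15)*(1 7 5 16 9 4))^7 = ((0 12 8 9 4 11 1 7 5 16 14 15))^7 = (0 7 8 16 4 15 1 12 5 9 14 11)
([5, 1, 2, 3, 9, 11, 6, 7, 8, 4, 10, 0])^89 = (0 11 5)(4 9)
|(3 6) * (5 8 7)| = 6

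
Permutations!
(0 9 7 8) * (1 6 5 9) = (0 1 6 5 9 7 8) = [1, 6, 2, 3, 4, 9, 5, 8, 0, 7]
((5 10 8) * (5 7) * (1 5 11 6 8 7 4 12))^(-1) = ((1 5 10 7 11 6 8 4 12))^(-1) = (1 12 4 8 6 11 7 10 5)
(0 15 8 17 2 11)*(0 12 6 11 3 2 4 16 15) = [0, 1, 3, 2, 16, 5, 11, 7, 17, 9, 10, 12, 6, 13, 14, 8, 15, 4] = (2 3)(4 16 15 8 17)(6 11 12)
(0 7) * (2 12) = (0 7)(2 12) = [7, 1, 12, 3, 4, 5, 6, 0, 8, 9, 10, 11, 2]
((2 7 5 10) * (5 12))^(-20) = ((2 7 12 5 10))^(-20) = (12)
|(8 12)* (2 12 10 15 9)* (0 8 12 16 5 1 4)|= 10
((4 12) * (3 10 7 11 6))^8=((3 10 7 11 6)(4 12))^8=(12)(3 11 10 6 7)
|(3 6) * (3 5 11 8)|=|(3 6 5 11 8)|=5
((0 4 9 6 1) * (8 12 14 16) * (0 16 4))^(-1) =(1 6 9 4 14 12 8 16)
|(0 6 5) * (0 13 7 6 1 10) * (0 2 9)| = 20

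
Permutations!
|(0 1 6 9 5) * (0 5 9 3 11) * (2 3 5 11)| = |(0 1 6 5 11)(2 3)| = 10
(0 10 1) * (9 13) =(0 10 1)(9 13) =[10, 0, 2, 3, 4, 5, 6, 7, 8, 13, 1, 11, 12, 9]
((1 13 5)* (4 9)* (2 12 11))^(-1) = (1 5 13)(2 11 12)(4 9)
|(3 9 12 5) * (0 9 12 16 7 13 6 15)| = 21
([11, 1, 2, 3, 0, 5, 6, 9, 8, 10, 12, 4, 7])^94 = (0 11 4)(7 10)(9 12)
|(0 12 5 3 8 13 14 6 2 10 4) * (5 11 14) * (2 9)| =36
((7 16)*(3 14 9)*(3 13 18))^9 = (3 18 13 9 14)(7 16)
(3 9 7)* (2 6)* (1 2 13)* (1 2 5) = (1 5)(2 6 13)(3 9 7) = [0, 5, 6, 9, 4, 1, 13, 3, 8, 7, 10, 11, 12, 2]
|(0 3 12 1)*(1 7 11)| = 6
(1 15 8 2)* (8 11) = (1 15 11 8 2) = [0, 15, 1, 3, 4, 5, 6, 7, 2, 9, 10, 8, 12, 13, 14, 11]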